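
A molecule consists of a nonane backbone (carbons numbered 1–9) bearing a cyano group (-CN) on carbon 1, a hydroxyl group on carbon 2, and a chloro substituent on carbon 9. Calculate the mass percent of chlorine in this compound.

Atom tally by fragment:
  NCCH2 → C:2 H:2 N:1
  CH(OH) → C:1 H:2 O:1
  CH2 → C:1 H:2
  CH2 → C:1 H:2
  CH2 → C:1 H:2
  CH2 → C:1 H:2
  CH2 → C:1 H:2
  CH2 → C:1 H:2
  CH2Cl → C:1 H:2 Cl:1
Element totals:
  C: 10
  H: 18
  Cl: 1
  N: 1
  O: 1
Molecular formula: C10H18ClNO.
Molar mass = 203.710 g/mol.
Mass from Cl: 1 × 35.45 = 35.450 g/mol.
%Cl = 35.450 / 203.710 × 100 = 17.40%.

17.40%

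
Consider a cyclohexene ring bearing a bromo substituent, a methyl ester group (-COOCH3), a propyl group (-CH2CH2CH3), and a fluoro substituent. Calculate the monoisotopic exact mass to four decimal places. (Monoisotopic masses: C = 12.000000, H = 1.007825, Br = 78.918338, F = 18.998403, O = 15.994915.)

Atom tally by fragment:
  cyclohexene ring core → C:6 H:10
  (− 4 ring H displaced by substituents)
  + Br → Br:1
  + COOCH3 → C:2 H:3 O:2
  + CH2CH2CH3 → C:3 H:7
  + F → F:1
Element totals:
  C: 11
  H: 16
  Br: 1
  F: 1
  O: 2
Molecular formula: C11H16BrFO2.
  M = 11(12.0) + 16(1.007825) + 78.918338 + 18.998403 + 2(15.994915)
    = 132.000000 + 16.125200 + 78.918338 + 18.998403 + 31.989830 = 278.031771

278.0318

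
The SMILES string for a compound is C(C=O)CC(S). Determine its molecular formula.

C4H8OS

Atom tally by fragment:
  OHCCH2 → C:2 H:3 O:1
  CH2 → C:1 H:2
  CH2SH → C:1 H:3 S:1
Element totals:
  C: 4
  H: 8
  O: 1
  S: 1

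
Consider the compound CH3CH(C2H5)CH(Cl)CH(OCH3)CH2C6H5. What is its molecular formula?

C14H21ClO

Element totals:
  C: 14
  H: 21
  Cl: 1
  O: 1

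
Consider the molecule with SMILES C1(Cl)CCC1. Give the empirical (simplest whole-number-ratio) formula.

Atom tally by fragment:
  cyclobutane ring core → C:4 H:8
  (− 1 ring H displaced by substituents)
  + Cl → Cl:1
Element totals:
  C: 4
  H: 7
  Cl: 1
Molecular formula: C4H7Cl.
gcd of subscripts (4, 1, 7) = 1, so the empirical formula equals the molecular formula.

C4H7Cl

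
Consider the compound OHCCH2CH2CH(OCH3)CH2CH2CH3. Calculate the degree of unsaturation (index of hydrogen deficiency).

1

Atom tally by fragment:
  OHCCH2 → C:2 H:3 O:1
  CH2 → C:1 H:2
  CH(OCH3) → C:2 H:4 O:1
  CH2 → C:1 H:2
  CH2 → C:1 H:2
  CH3 → C:1 H:3
Element totals:
  C: 8
  H: 16
  O: 2
Molecular formula: C8H16O2.
DoU = (2C + 2 + N − H − X) / 2 = (2·8 + 2 + 0 − 16 − 0) / 2 = 1.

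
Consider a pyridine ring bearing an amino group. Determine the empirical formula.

Atom tally by fragment:
  pyridine ring core → C:5 H:5 N:1
  (− 1 ring H displaced by substituents)
  + NH2 → N:1 H:2
Element totals:
  C: 5
  H: 6
  N: 2
Molecular formula: C5H6N2.
gcd of subscripts (5, 6, 2) = 1, so the empirical formula equals the molecular formula.

C5H6N2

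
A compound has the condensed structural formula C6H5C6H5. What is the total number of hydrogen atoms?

Atom tally by fragment:
  benzene ring core → C:6 H:6
  (− 1 ring H displaced by substituents)
  + C6H5 → C:6 H:5
Element totals:
  C: 12
  H: 10

10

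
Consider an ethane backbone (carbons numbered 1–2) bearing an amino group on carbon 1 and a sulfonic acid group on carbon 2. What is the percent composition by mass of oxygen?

38.35%

Atom tally by fragment:
  H2NCH2 → C:1 H:4 N:1
  CH2SO3H → C:1 H:3 S:1 O:3
Element totals:
  C: 2
  H: 7
  N: 1
  O: 3
  S: 1
Molecular formula: C2H7NO3S.
Molar mass = 125.142 g/mol.
Mass from O: 3 × 15.999 = 47.997 g/mol.
%O = 47.997 / 125.142 × 100 = 38.35%.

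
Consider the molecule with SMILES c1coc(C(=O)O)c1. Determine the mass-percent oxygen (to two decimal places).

Atom tally by fragment:
  furan ring core → C:4 H:4 O:1
  (− 1 ring H displaced by substituents)
  + COOH → C:1 H:1 O:2
Element totals:
  C: 5
  H: 4
  O: 3
Molecular formula: C5H4O3.
Molar mass = 112.084 g/mol.
Mass from O: 3 × 15.999 = 47.997 g/mol.
%O = 47.997 / 112.084 × 100 = 42.82%.

42.82%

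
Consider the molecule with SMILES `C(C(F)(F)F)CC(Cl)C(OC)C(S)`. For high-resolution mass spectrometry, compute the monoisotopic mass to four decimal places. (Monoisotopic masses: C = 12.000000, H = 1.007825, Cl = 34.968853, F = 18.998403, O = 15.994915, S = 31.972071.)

236.0249

Atom tally by fragment:
  F3CCH2 → C:2 H:2 F:3
  CH2 → C:1 H:2
  CH(Cl) → C:1 H:1 Cl:1
  CH(OCH3) → C:2 H:4 O:1
  CH2SH → C:1 H:3 S:1
Element totals:
  C: 7
  H: 12
  Cl: 1
  F: 3
  O: 1
  S: 1
Molecular formula: C7H12ClF3OS.
  M = 7(12.0) + 12(1.007825) + 34.968853 + 3(18.998403) + 15.994915 + 31.972071
    = 84.000000 + 12.093900 + 34.968853 + 56.995209 + 15.994915 + 31.972071 = 236.024948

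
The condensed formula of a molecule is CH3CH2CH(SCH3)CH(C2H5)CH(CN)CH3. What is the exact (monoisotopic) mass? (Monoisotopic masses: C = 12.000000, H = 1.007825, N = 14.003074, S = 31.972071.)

185.1238

Atom tally by fragment:
  CH3 → C:1 H:3
  CH2 → C:1 H:2
  CH(SCH3) → C:2 H:4 S:1
  CH(C2H5) → C:3 H:6
  CH(CN) → C:2 H:1 N:1
  CH3 → C:1 H:3
Element totals:
  C: 10
  H: 19
  N: 1
  S: 1
Molecular formula: C10H19NS.
  M = 10(12.0) + 19(1.007825) + 14.003074 + 31.972071
    = 120.000000 + 19.148675 + 14.003074 + 31.972071 = 185.123820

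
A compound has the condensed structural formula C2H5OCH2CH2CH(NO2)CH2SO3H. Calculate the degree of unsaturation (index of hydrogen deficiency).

1

Atom tally by fragment:
  C2H5OCH2 → C:3 H:7 O:1
  CH2 → C:1 H:2
  CH(NO2) → C:1 H:1 N:1 O:2
  CH2SO3H → C:1 H:3 S:1 O:3
Element totals:
  C: 6
  H: 13
  N: 1
  O: 6
  S: 1
Molecular formula: C6H13NO6S.
DoU = (2C + 2 + N − H − X) / 2 = (2·6 + 2 + 1 − 13 − 0) / 2 = 1.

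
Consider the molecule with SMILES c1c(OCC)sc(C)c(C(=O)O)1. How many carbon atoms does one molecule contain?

8

Atom tally by fragment:
  thiophene ring core → C:4 H:4 S:1
  (− 3 ring H displaced by substituents)
  + OC2H5 → C:2 H:5 O:1
  + CH3 → C:1 H:3
  + COOH → C:1 H:1 O:2
Element totals:
  C: 8
  H: 10
  O: 3
  S: 1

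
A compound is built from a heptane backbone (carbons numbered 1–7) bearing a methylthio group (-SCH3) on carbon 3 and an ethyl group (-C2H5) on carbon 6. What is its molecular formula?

C10H22S

Atom tally by fragment:
  CH3 → C:1 H:3
  CH2 → C:1 H:2
  CH(SCH3) → C:2 H:4 S:1
  CH2 → C:1 H:2
  CH2 → C:1 H:2
  CH(C2H5) → C:3 H:6
  CH3 → C:1 H:3
Element totals:
  C: 10
  H: 22
  S: 1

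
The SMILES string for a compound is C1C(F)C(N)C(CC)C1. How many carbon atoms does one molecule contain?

7

Atom tally by fragment:
  cyclopentane ring core → C:5 H:10
  (− 3 ring H displaced by substituents)
  + F → F:1
  + NH2 → N:1 H:2
  + C2H5 → C:2 H:5
Element totals:
  C: 7
  H: 14
  F: 1
  N: 1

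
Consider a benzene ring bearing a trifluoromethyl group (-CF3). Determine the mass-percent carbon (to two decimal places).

Atom tally by fragment:
  benzene ring core → C:6 H:6
  (− 1 ring H displaced by substituents)
  + CF3 → C:1 F:3
Element totals:
  C: 7
  H: 5
  F: 3
Molecular formula: C7H5F3.
Molar mass = 146.111 g/mol.
Mass from C: 7 × 12.011 = 84.077 g/mol.
%C = 84.077 / 146.111 × 100 = 57.54%.

57.54%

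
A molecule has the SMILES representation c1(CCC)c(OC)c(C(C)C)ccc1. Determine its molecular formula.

C13H20O

Atom tally by fragment:
  benzene ring core → C:6 H:6
  (− 3 ring H displaced by substituents)
  + CH2CH2CH3 → C:3 H:7
  + OCH3 → C:1 H:3 O:1
  + CH(CH3)2 → C:3 H:7
Element totals:
  C: 13
  H: 20
  O: 1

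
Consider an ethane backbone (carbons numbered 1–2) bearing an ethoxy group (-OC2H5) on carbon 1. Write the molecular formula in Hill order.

C4H10O

Atom tally by fragment:
  C2H5OCH2 → C:3 H:7 O:1
  CH3 → C:1 H:3
Element totals:
  C: 4
  H: 10
  O: 1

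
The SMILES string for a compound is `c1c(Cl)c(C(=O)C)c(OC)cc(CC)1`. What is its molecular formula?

Atom tally by fragment:
  benzene ring core → C:6 H:6
  (− 4 ring H displaced by substituents)
  + Cl → Cl:1
  + COCH3 → C:2 H:3 O:1
  + OCH3 → C:1 H:3 O:1
  + C2H5 → C:2 H:5
Element totals:
  C: 11
  H: 13
  Cl: 1
  O: 2

C11H13ClO2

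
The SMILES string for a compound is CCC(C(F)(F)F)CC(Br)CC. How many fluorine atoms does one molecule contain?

Atom tally by fragment:
  CH3 → C:1 H:3
  CH2 → C:1 H:2
  CH(CF3) → C:2 H:1 F:3
  CH2 → C:1 H:2
  CH(Br) → C:1 H:1 Br:1
  CH2 → C:1 H:2
  CH3 → C:1 H:3
Element totals:
  C: 8
  H: 14
  Br: 1
  F: 3

3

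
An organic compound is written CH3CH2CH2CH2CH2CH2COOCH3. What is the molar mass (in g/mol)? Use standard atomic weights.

144.21 g/mol

Element totals:
  C: 8
  H: 16
  O: 2
Molecular formula: C8H16O2.
  M = 8(12.011) + 16(1.008) + 2(15.999)
    = 96.088 + 16.128 + 31.998 = 144.214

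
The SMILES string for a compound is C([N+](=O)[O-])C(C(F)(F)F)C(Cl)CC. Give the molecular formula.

Atom tally by fragment:
  O2NCH2 → C:1 H:2 N:1 O:2
  CH(CF3) → C:2 H:1 F:3
  CH(Cl) → C:1 H:1 Cl:1
  CH2 → C:1 H:2
  CH3 → C:1 H:3
Element totals:
  C: 6
  H: 9
  Cl: 1
  F: 3
  N: 1
  O: 2

C6H9ClF3NO2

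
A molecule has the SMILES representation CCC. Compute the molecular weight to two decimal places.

44.10 g/mol

Atom tally by fragment:
  CH3 → C:1 H:3
  CH2 → C:1 H:2
  CH3 → C:1 H:3
Element totals:
  C: 3
  H: 8
Molecular formula: C3H8.
  M = 3(12.011) + 8(1.008)
    = 36.033 + 8.064 = 44.097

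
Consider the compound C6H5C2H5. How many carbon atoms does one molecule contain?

Element totals:
  C: 8
  H: 10

8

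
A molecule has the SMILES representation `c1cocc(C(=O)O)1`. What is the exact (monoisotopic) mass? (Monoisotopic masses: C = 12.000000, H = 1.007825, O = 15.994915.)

112.0160

Atom tally by fragment:
  furan ring core → C:4 H:4 O:1
  (− 1 ring H displaced by substituents)
  + COOH → C:1 H:1 O:2
Element totals:
  C: 5
  H: 4
  O: 3
Molecular formula: C5H4O3.
  M = 5(12.0) + 4(1.007825) + 3(15.994915)
    = 60.000000 + 4.031300 + 47.984745 = 112.016045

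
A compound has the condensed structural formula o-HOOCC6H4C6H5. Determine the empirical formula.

C13H10O2

Atom tally by fragment:
  benzene ring core → C:6 H:6
  (− 2 ring H displaced by substituents)
  + COOH → C:1 H:1 O:2
  + C6H5 → C:6 H:5
Element totals:
  C: 13
  H: 10
  O: 2
Molecular formula: C13H10O2.
gcd of subscripts (13, 10, 2) = 1, so the empirical formula equals the molecular formula.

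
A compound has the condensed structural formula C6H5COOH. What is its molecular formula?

C7H6O2

Atom tally by fragment:
  benzene ring core → C:6 H:6
  (− 1 ring H displaced by substituents)
  + COOH → C:1 H:1 O:2
Element totals:
  C: 7
  H: 6
  O: 2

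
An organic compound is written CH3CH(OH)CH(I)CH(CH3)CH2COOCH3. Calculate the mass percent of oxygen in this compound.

16.78%

Atom tally by fragment:
  CH3 → C:1 H:3
  CH(OH) → C:1 H:2 O:1
  CH(I) → C:1 H:1 I:1
  CH(CH3) → C:2 H:4
  CH2COOCH3 → C:3 H:5 O:2
Element totals:
  C: 8
  H: 15
  I: 1
  O: 3
Molecular formula: C8H15IO3.
Molar mass = 286.109 g/mol.
Mass from O: 3 × 15.999 = 47.997 g/mol.
%O = 47.997 / 286.109 × 100 = 16.78%.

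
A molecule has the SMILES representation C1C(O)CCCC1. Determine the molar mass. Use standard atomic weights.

100.16 g/mol

Atom tally by fragment:
  cyclohexane ring core → C:6 H:12
  (− 1 ring H displaced by substituents)
  + OH → O:1 H:1
Element totals:
  C: 6
  H: 12
  O: 1
Molecular formula: C6H12O.
  M = 6(12.011) + 12(1.008) + 15.999
    = 72.066 + 12.096 + 15.999 = 100.161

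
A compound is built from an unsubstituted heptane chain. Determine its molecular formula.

C7H16

Atom tally by fragment:
  CH3 → C:1 H:3
  CH2 → C:1 H:2
  CH2 → C:1 H:2
  CH2 → C:1 H:2
  CH2 → C:1 H:2
  CH2 → C:1 H:2
  CH3 → C:1 H:3
Element totals:
  C: 7
  H: 16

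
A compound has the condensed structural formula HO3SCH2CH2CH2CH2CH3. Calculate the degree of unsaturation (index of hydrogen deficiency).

0

Atom tally by fragment:
  HO3SCH2 → C:1 H:3 S:1 O:3
  CH2 → C:1 H:2
  CH2 → C:1 H:2
  CH2 → C:1 H:2
  CH3 → C:1 H:3
Element totals:
  C: 5
  H: 12
  O: 3
  S: 1
Molecular formula: C5H12O3S.
DoU = (2C + 2 + N − H − X) / 2 = (2·5 + 2 + 0 − 12 − 0) / 2 = 0.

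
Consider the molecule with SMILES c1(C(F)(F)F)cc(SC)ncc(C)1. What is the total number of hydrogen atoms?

Atom tally by fragment:
  pyridine ring core → C:5 H:5 N:1
  (− 3 ring H displaced by substituents)
  + CF3 → C:1 F:3
  + SCH3 → C:1 H:3 S:1
  + CH3 → C:1 H:3
Element totals:
  C: 8
  H: 8
  F: 3
  N: 1
  S: 1

8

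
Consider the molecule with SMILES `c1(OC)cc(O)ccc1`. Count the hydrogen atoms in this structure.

8

Atom tally by fragment:
  benzene ring core → C:6 H:6
  (− 2 ring H displaced by substituents)
  + OCH3 → C:1 H:3 O:1
  + OH → O:1 H:1
Element totals:
  C: 7
  H: 8
  O: 2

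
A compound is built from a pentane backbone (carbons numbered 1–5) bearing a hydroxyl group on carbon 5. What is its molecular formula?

Atom tally by fragment:
  CH3 → C:1 H:3
  CH2 → C:1 H:2
  CH2 → C:1 H:2
  CH2 → C:1 H:2
  CH2OH → C:1 H:3 O:1
Element totals:
  C: 5
  H: 12
  O: 1

C5H12O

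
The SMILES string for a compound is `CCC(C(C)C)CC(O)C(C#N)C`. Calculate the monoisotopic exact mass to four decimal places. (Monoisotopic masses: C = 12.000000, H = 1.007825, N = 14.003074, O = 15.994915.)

183.1623

Atom tally by fragment:
  CH3 → C:1 H:3
  CH2 → C:1 H:2
  CH(CH(CH3)2) → C:4 H:8
  CH2 → C:1 H:2
  CH(OH) → C:1 H:2 O:1
  CH(CN) → C:2 H:1 N:1
  CH3 → C:1 H:3
Element totals:
  C: 11
  H: 21
  N: 1
  O: 1
Molecular formula: C11H21NO.
  M = 11(12.0) + 21(1.007825) + 14.003074 + 15.994915
    = 132.000000 + 21.164325 + 14.003074 + 15.994915 = 183.162314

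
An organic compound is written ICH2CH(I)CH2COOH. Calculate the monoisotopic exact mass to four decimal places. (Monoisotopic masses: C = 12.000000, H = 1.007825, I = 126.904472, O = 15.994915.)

339.8457

Atom tally by fragment:
  ICH2 → C:1 H:2 I:1
  CH(I) → C:1 H:1 I:1
  CH2COOH → C:2 H:3 O:2
Element totals:
  C: 4
  H: 6
  I: 2
  O: 2
Molecular formula: C4H6I2O2.
  M = 4(12.0) + 6(1.007825) + 2(126.904472) + 2(15.994915)
    = 48.000000 + 6.046950 + 253.808944 + 31.989830 = 339.845724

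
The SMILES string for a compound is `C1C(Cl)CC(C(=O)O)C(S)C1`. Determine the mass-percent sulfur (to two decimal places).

Atom tally by fragment:
  cyclohexane ring core → C:6 H:12
  (− 3 ring H displaced by substituents)
  + Cl → Cl:1
  + COOH → C:1 H:1 O:2
  + SH → S:1 H:1
Element totals:
  C: 7
  H: 11
  Cl: 1
  O: 2
  S: 1
Molecular formula: C7H11ClO2S.
Molar mass = 194.673 g/mol.
Mass from S: 1 × 32.06 = 32.060 g/mol.
%S = 32.060 / 194.673 × 100 = 16.47%.

16.47%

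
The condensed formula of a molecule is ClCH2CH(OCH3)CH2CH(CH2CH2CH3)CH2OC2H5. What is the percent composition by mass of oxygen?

14.36%

Atom tally by fragment:
  ClCH2 → C:1 H:2 Cl:1
  CH(OCH3) → C:2 H:4 O:1
  CH2 → C:1 H:2
  CH(CH2CH2CH3) → C:4 H:8
  CH2OC2H5 → C:3 H:7 O:1
Element totals:
  C: 11
  H: 23
  Cl: 1
  O: 2
Molecular formula: C11H23ClO2.
Molar mass = 222.753 g/mol.
Mass from O: 2 × 15.999 = 31.998 g/mol.
%O = 31.998 / 222.753 × 100 = 14.36%.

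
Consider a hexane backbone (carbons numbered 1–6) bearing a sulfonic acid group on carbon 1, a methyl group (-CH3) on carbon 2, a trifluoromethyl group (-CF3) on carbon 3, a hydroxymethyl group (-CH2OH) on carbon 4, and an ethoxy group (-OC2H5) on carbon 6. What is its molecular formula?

Atom tally by fragment:
  HO3SCH2 → C:1 H:3 S:1 O:3
  CH(CH3) → C:2 H:4
  CH(CF3) → C:2 H:1 F:3
  CH(CH2OH) → C:2 H:4 O:1
  CH2 → C:1 H:2
  CH2OC2H5 → C:3 H:7 O:1
Element totals:
  C: 11
  H: 21
  F: 3
  O: 5
  S: 1

C11H21F3O5S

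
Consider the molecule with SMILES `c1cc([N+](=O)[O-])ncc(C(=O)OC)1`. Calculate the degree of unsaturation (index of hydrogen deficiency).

6

Atom tally by fragment:
  pyridine ring core → C:5 H:5 N:1
  (− 2 ring H displaced by substituents)
  + NO2 → N:1 O:2
  + COOCH3 → C:2 H:3 O:2
Element totals:
  C: 7
  H: 6
  N: 2
  O: 4
Molecular formula: C7H6N2O4.
DoU = (2C + 2 + N − H − X) / 2 = (2·7 + 2 + 2 − 6 − 0) / 2 = 6.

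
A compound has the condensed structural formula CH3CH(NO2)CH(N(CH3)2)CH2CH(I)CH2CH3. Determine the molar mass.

314.17 g/mol

Element totals:
  C: 9
  H: 19
  I: 1
  N: 2
  O: 2
Molecular formula: C9H19IN2O2.
  M = 9(12.011) + 19(1.008) + 126.904 + 2(14.007) + 2(15.999)
    = 108.099 + 19.152 + 126.904 + 28.014 + 31.998 = 314.167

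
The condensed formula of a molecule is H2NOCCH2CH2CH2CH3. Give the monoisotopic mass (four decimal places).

Element totals:
  C: 5
  H: 11
  N: 1
  O: 1
Molecular formula: C5H11NO.
  M = 5(12.0) + 11(1.007825) + 14.003074 + 15.994915
    = 60.000000 + 11.086075 + 14.003074 + 15.994915 = 101.084064

101.0841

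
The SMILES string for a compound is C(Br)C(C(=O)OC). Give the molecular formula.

C4H7BrO2

Atom tally by fragment:
  BrCH2 → C:1 H:2 Br:1
  CH2COOCH3 → C:3 H:5 O:2
Element totals:
  C: 4
  H: 7
  Br: 1
  O: 2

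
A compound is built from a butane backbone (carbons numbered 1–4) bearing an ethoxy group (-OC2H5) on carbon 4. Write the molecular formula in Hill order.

Atom tally by fragment:
  CH3 → C:1 H:3
  CH2 → C:1 H:2
  CH2 → C:1 H:2
  CH2OC2H5 → C:3 H:7 O:1
Element totals:
  C: 6
  H: 14
  O: 1

C6H14O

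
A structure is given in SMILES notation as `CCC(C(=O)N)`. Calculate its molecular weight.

87.12 g/mol

Atom tally by fragment:
  CH3 → C:1 H:3
  CH2 → C:1 H:2
  CH2CONH2 → C:2 H:4 O:1 N:1
Element totals:
  C: 4
  H: 9
  N: 1
  O: 1
Molecular formula: C4H9NO.
  M = 4(12.011) + 9(1.008) + 14.007 + 15.999
    = 48.044 + 9.072 + 14.007 + 15.999 = 87.122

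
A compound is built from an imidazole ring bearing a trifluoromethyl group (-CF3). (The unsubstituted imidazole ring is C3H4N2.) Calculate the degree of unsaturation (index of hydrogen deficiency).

Atom tally by fragment:
  imidazole ring core → C:3 H:4 N:2
  (− 1 ring H displaced by substituents)
  + CF3 → C:1 F:3
Element totals:
  C: 4
  H: 3
  F: 3
  N: 2
Molecular formula: C4H3F3N2.
DoU = (2C + 2 + N − H − X) / 2 = (2·4 + 2 + 2 − 3 − 3) / 2 = 3.

3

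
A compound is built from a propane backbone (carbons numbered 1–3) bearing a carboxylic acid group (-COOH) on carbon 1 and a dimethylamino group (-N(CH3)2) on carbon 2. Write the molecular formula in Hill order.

Atom tally by fragment:
  HOOCCH2 → C:2 H:3 O:2
  CH(N(CH3)2) → C:3 H:7 N:1
  CH3 → C:1 H:3
Element totals:
  C: 6
  H: 13
  N: 1
  O: 2

C6H13NO2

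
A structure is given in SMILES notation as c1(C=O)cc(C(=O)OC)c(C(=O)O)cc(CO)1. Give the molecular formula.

Atom tally by fragment:
  benzene ring core → C:6 H:6
  (− 4 ring H displaced by substituents)
  + CHO → C:1 H:1 O:1
  + COOCH3 → C:2 H:3 O:2
  + COOH → C:1 H:1 O:2
  + CH2OH → C:1 H:3 O:1
Element totals:
  C: 11
  H: 10
  O: 6

C11H10O6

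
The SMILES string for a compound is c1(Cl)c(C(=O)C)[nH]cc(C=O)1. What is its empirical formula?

C7H6ClNO2

Atom tally by fragment:
  pyrrole ring core → C:4 H:5 N:1
  (− 3 ring H displaced by substituents)
  + Cl → Cl:1
  + COCH3 → C:2 H:3 O:1
  + CHO → C:1 H:1 O:1
Element totals:
  C: 7
  H: 6
  Cl: 1
  N: 1
  O: 2
Molecular formula: C7H6ClNO2.
gcd of subscripts (7, 1, 6, 1, 2) = 1, so the empirical formula equals the molecular formula.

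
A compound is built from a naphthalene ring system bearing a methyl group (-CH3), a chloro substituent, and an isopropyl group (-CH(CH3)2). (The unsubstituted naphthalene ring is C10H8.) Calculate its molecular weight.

Atom tally by fragment:
  naphthalene ring system core → C:10 H:8
  (− 3 ring H displaced by substituents)
  + CH3 → C:1 H:3
  + Cl → Cl:1
  + CH(CH3)2 → C:3 H:7
Element totals:
  C: 14
  H: 15
  Cl: 1
Molecular formula: C14H15Cl.
  M = 14(12.011) + 15(1.008) + 35.45
    = 168.154 + 15.120 + 35.450 = 218.724

218.72 g/mol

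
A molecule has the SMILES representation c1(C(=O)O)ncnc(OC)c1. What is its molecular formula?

C6H6N2O3

Atom tally by fragment:
  pyrimidine ring core → C:4 H:4 N:2
  (− 2 ring H displaced by substituents)
  + COOH → C:1 H:1 O:2
  + OCH3 → C:1 H:3 O:1
Element totals:
  C: 6
  H: 6
  N: 2
  O: 3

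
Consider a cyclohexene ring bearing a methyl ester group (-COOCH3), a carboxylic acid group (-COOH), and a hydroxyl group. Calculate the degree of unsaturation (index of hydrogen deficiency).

4

Atom tally by fragment:
  cyclohexene ring core → C:6 H:10
  (− 3 ring H displaced by substituents)
  + COOCH3 → C:2 H:3 O:2
  + COOH → C:1 H:1 O:2
  + OH → O:1 H:1
Element totals:
  C: 9
  H: 12
  O: 5
Molecular formula: C9H12O5.
DoU = (2C + 2 + N − H − X) / 2 = (2·9 + 2 + 0 − 12 − 0) / 2 = 4.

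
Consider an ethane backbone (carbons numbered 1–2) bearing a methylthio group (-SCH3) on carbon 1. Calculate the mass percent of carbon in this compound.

Atom tally by fragment:
  CH3SCH2 → C:2 H:5 S:1
  CH3 → C:1 H:3
Element totals:
  C: 3
  H: 8
  S: 1
Molecular formula: C3H8S.
Molar mass = 76.157 g/mol.
Mass from C: 3 × 12.011 = 36.033 g/mol.
%C = 36.033 / 76.157 × 100 = 47.31%.

47.31%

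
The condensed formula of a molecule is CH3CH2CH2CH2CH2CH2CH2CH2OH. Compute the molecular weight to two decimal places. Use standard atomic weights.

130.23 g/mol

Element totals:
  C: 8
  H: 18
  O: 1
Molecular formula: C8H18O.
  M = 8(12.011) + 18(1.008) + 15.999
    = 96.088 + 18.144 + 15.999 = 130.231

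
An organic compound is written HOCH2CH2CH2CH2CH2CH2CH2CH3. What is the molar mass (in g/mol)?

Atom tally by fragment:
  HOCH2CH2 → C:2 H:5 O:1
  CH2 → C:1 H:2
  CH2 → C:1 H:2
  CH2 → C:1 H:2
  CH2 → C:1 H:2
  CH2 → C:1 H:2
  CH3 → C:1 H:3
Element totals:
  C: 8
  H: 18
  O: 1
Molecular formula: C8H18O.
  M = 8(12.011) + 18(1.008) + 15.999
    = 96.088 + 18.144 + 15.999 = 130.231

130.23 g/mol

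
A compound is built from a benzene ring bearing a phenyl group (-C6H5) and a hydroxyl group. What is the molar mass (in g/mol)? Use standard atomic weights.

170.21 g/mol

Atom tally by fragment:
  benzene ring core → C:6 H:6
  (− 2 ring H displaced by substituents)
  + C6H5 → C:6 H:5
  + OH → O:1 H:1
Element totals:
  C: 12
  H: 10
  O: 1
Molecular formula: C12H10O.
  M = 12(12.011) + 10(1.008) + 15.999
    = 144.132 + 10.080 + 15.999 = 170.211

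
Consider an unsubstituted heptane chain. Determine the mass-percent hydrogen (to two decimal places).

Atom tally by fragment:
  CH3 → C:1 H:3
  CH2 → C:1 H:2
  CH2 → C:1 H:2
  CH2 → C:1 H:2
  CH2 → C:1 H:2
  CH2 → C:1 H:2
  CH3 → C:1 H:3
Element totals:
  C: 7
  H: 16
Molecular formula: C7H16.
Molar mass = 100.205 g/mol.
Mass from H: 16 × 1.008 = 16.128 g/mol.
%H = 16.128 / 100.205 × 100 = 16.10%.

16.10%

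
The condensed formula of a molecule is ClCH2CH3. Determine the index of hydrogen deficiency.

0

Element totals:
  C: 2
  H: 5
  Cl: 1
Molecular formula: C2H5Cl.
DoU = (2C + 2 + N − H − X) / 2 = (2·2 + 2 + 0 − 5 − 1) / 2 = 0.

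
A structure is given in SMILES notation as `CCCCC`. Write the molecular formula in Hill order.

C5H12

Atom tally by fragment:
  CH3 → C:1 H:3
  CH2 → C:1 H:2
  CH2 → C:1 H:2
  CH2 → C:1 H:2
  CH3 → C:1 H:3
Element totals:
  C: 5
  H: 12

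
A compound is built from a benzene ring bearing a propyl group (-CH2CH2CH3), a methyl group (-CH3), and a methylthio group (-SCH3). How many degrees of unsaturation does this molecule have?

Atom tally by fragment:
  benzene ring core → C:6 H:6
  (− 3 ring H displaced by substituents)
  + CH2CH2CH3 → C:3 H:7
  + CH3 → C:1 H:3
  + SCH3 → C:1 H:3 S:1
Element totals:
  C: 11
  H: 16
  S: 1
Molecular formula: C11H16S.
DoU = (2C + 2 + N − H − X) / 2 = (2·11 + 2 + 0 − 16 − 0) / 2 = 4.

4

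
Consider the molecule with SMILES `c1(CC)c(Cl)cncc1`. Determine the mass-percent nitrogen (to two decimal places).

Atom tally by fragment:
  pyridine ring core → C:5 H:5 N:1
  (− 2 ring H displaced by substituents)
  + C2H5 → C:2 H:5
  + Cl → Cl:1
Element totals:
  C: 7
  H: 8
  Cl: 1
  N: 1
Molecular formula: C7H8ClN.
Molar mass = 141.598 g/mol.
Mass from N: 1 × 14.007 = 14.007 g/mol.
%N = 14.007 / 141.598 × 100 = 9.89%.

9.89%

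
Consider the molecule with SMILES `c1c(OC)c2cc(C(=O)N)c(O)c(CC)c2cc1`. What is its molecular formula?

C14H15NO3

Atom tally by fragment:
  naphthalene ring system core → C:10 H:8
  (− 4 ring H displaced by substituents)
  + OCH3 → C:1 H:3 O:1
  + CONH2 → C:1 H:2 O:1 N:1
  + OH → O:1 H:1
  + C2H5 → C:2 H:5
Element totals:
  C: 14
  H: 15
  N: 1
  O: 3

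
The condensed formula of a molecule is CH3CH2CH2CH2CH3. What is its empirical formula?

C5H12

Atom tally by fragment:
  CH3 → C:1 H:3
  CH2 → C:1 H:2
  CH2 → C:1 H:2
  CH2 → C:1 H:2
  CH3 → C:1 H:3
Element totals:
  C: 5
  H: 12
Molecular formula: C5H12.
gcd of subscripts (5, 12) = 1, so the empirical formula equals the molecular formula.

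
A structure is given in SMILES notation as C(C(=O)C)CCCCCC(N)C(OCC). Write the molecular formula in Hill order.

Atom tally by fragment:
  CH3COCH2 → C:3 H:5 O:1
  CH2 → C:1 H:2
  CH2 → C:1 H:2
  CH2 → C:1 H:2
  CH2 → C:1 H:2
  CH2 → C:1 H:2
  CH(NH2) → C:1 H:3 N:1
  CH2OC2H5 → C:3 H:7 O:1
Element totals:
  C: 12
  H: 25
  N: 1
  O: 2

C12H25NO2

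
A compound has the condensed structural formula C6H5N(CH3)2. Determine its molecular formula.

Atom tally by fragment:
  benzene ring core → C:6 H:6
  (− 1 ring H displaced by substituents)
  + N(CH3)2 → N:1 C:2 H:6
Element totals:
  C: 8
  H: 11
  N: 1

C8H11N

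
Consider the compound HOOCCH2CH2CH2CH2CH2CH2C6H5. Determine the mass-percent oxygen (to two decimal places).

15.51%

Atom tally by fragment:
  HOOCCH2 → C:2 H:3 O:2
  CH2 → C:1 H:2
  CH2 → C:1 H:2
  CH2 → C:1 H:2
  CH2 → C:1 H:2
  CH2C6H5 → C:7 H:7
Element totals:
  C: 13
  H: 18
  O: 2
Molecular formula: C13H18O2.
Molar mass = 206.285 g/mol.
Mass from O: 2 × 15.999 = 31.998 g/mol.
%O = 31.998 / 206.285 × 100 = 15.51%.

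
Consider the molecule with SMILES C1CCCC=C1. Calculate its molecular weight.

Atom tally by fragment:
  cyclohexene ring core → C:6 H:10
Element totals:
  C: 6
  H: 10
Molecular formula: C6H10.
  M = 6(12.011) + 10(1.008)
    = 72.066 + 10.080 = 82.146

82.15 g/mol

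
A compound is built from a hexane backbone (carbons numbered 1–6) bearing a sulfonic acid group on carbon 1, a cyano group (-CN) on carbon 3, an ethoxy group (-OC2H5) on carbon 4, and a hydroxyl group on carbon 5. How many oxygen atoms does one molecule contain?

Atom tally by fragment:
  HO3SCH2 → C:1 H:3 S:1 O:3
  CH2 → C:1 H:2
  CH(CN) → C:2 H:1 N:1
  CH(OC2H5) → C:3 H:6 O:1
  CH(OH) → C:1 H:2 O:1
  CH3 → C:1 H:3
Element totals:
  C: 9
  H: 17
  N: 1
  O: 5
  S: 1

5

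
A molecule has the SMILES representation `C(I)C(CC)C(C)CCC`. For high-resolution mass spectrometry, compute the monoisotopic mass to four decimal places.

Atom tally by fragment:
  ICH2 → C:1 H:2 I:1
  CH(C2H5) → C:3 H:6
  CH(CH3) → C:2 H:4
  CH2 → C:1 H:2
  CH2 → C:1 H:2
  CH3 → C:1 H:3
Element totals:
  C: 9
  H: 19
  I: 1
Molecular formula: C9H19I.
  M = 9(12.0) + 19(1.007825) + 126.904472
    = 108.000000 + 19.148675 + 126.904472 = 254.053147

254.0531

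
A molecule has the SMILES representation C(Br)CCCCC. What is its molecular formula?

Atom tally by fragment:
  BrCH2 → C:1 H:2 Br:1
  CH2 → C:1 H:2
  CH2 → C:1 H:2
  CH2 → C:1 H:2
  CH2 → C:1 H:2
  CH3 → C:1 H:3
Element totals:
  C: 6
  H: 13
  Br: 1

C6H13Br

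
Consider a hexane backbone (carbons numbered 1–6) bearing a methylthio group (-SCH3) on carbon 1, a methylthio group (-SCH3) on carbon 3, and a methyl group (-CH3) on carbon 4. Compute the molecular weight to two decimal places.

Atom tally by fragment:
  CH3SCH2 → C:2 H:5 S:1
  CH2 → C:1 H:2
  CH(SCH3) → C:2 H:4 S:1
  CH(CH3) → C:2 H:4
  CH2 → C:1 H:2
  CH3 → C:1 H:3
Element totals:
  C: 9
  H: 20
  S: 2
Molecular formula: C9H20S2.
  M = 9(12.011) + 20(1.008) + 2(32.06)
    = 108.099 + 20.160 + 64.120 = 192.379

192.38 g/mol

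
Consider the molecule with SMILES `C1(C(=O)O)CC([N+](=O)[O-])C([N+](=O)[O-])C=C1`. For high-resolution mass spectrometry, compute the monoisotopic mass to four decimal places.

Atom tally by fragment:
  cyclohexene ring core → C:6 H:10
  (− 3 ring H displaced by substituents)
  + COOH → C:1 H:1 O:2
  + NO2 → N:1 O:2
  + NO2 → N:1 O:2
Element totals:
  C: 7
  H: 8
  N: 2
  O: 6
Molecular formula: C7H8N2O6.
  M = 7(12.0) + 8(1.007825) + 2(14.003074) + 6(15.994915)
    = 84.000000 + 8.062600 + 28.006148 + 95.969490 = 216.038238

216.0382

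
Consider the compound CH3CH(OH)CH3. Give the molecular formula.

Atom tally by fragment:
  CH3 → C:1 H:3
  CH(OH) → C:1 H:2 O:1
  CH3 → C:1 H:3
Element totals:
  C: 3
  H: 8
  O: 1

C3H8O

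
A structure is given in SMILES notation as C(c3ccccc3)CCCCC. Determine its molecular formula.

Atom tally by fragment:
  C6H5CH2 → C:7 H:7
  CH2 → C:1 H:2
  CH2 → C:1 H:2
  CH2 → C:1 H:2
  CH2 → C:1 H:2
  CH3 → C:1 H:3
Element totals:
  C: 12
  H: 18

C12H18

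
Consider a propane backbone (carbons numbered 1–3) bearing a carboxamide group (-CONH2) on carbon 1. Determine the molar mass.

Atom tally by fragment:
  H2NOCCH2 → C:2 H:4 O:1 N:1
  CH2 → C:1 H:2
  CH3 → C:1 H:3
Element totals:
  C: 4
  H: 9
  N: 1
  O: 1
Molecular formula: C4H9NO.
  M = 4(12.011) + 9(1.008) + 14.007 + 15.999
    = 48.044 + 9.072 + 14.007 + 15.999 = 87.122

87.12 g/mol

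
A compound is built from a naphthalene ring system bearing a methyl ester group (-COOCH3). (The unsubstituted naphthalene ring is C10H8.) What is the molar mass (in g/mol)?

186.21 g/mol

Atom tally by fragment:
  naphthalene ring system core → C:10 H:8
  (− 1 ring H displaced by substituents)
  + COOCH3 → C:2 H:3 O:2
Element totals:
  C: 12
  H: 10
  O: 2
Molecular formula: C12H10O2.
  M = 12(12.011) + 10(1.008) + 2(15.999)
    = 144.132 + 10.080 + 31.998 = 186.210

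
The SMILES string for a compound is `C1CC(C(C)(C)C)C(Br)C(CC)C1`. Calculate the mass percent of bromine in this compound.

32.32%

Atom tally by fragment:
  cyclohexane ring core → C:6 H:12
  (− 3 ring H displaced by substituents)
  + C(CH3)3 → C:4 H:9
  + Br → Br:1
  + C2H5 → C:2 H:5
Element totals:
  C: 12
  H: 23
  Br: 1
Molecular formula: C12H23Br.
Molar mass = 247.220 g/mol.
Mass from Br: 1 × 79.904 = 79.904 g/mol.
%Br = 79.904 / 247.220 × 100 = 32.32%.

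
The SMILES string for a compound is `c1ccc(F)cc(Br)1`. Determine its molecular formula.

C6H4BrF

Atom tally by fragment:
  benzene ring core → C:6 H:6
  (− 2 ring H displaced by substituents)
  + F → F:1
  + Br → Br:1
Element totals:
  C: 6
  H: 4
  Br: 1
  F: 1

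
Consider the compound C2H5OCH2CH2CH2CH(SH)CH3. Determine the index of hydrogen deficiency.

0

Atom tally by fragment:
  C2H5OCH2 → C:3 H:7 O:1
  CH2 → C:1 H:2
  CH2 → C:1 H:2
  CH(SH) → C:1 H:2 S:1
  CH3 → C:1 H:3
Element totals:
  C: 7
  H: 16
  O: 1
  S: 1
Molecular formula: C7H16OS.
DoU = (2C + 2 + N − H − X) / 2 = (2·7 + 2 + 0 − 16 − 0) / 2 = 0.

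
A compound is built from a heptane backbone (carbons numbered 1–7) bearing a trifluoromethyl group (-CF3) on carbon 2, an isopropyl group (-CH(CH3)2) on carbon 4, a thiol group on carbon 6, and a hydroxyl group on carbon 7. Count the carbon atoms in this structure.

11

Atom tally by fragment:
  CH3 → C:1 H:3
  CH(CF3) → C:2 H:1 F:3
  CH2 → C:1 H:2
  CH(CH(CH3)2) → C:4 H:8
  CH2 → C:1 H:2
  CH(SH) → C:1 H:2 S:1
  CH2OH → C:1 H:3 O:1
Element totals:
  C: 11
  H: 21
  F: 3
  O: 1
  S: 1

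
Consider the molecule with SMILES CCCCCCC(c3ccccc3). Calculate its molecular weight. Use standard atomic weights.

176.30 g/mol

Atom tally by fragment:
  CH3 → C:1 H:3
  CH2 → C:1 H:2
  CH2 → C:1 H:2
  CH2 → C:1 H:2
  CH2 → C:1 H:2
  CH2 → C:1 H:2
  CH2C6H5 → C:7 H:7
Element totals:
  C: 13
  H: 20
Molecular formula: C13H20.
  M = 13(12.011) + 20(1.008)
    = 156.143 + 20.160 = 176.303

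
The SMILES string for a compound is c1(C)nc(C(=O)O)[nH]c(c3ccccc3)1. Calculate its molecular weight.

Atom tally by fragment:
  imidazole ring core → C:3 H:4 N:2
  (− 3 ring H displaced by substituents)
  + CH3 → C:1 H:3
  + COOH → C:1 H:1 O:2
  + C6H5 → C:6 H:5
Element totals:
  C: 11
  H: 10
  N: 2
  O: 2
Molecular formula: C11H10N2O2.
  M = 11(12.011) + 10(1.008) + 2(14.007) + 2(15.999)
    = 132.121 + 10.080 + 28.014 + 31.998 = 202.213

202.21 g/mol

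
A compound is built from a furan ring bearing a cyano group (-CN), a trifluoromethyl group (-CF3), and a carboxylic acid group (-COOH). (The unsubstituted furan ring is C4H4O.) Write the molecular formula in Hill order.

C7H2F3NO3

Atom tally by fragment:
  furan ring core → C:4 H:4 O:1
  (− 3 ring H displaced by substituents)
  + CN → C:1 N:1
  + CF3 → C:1 F:3
  + COOH → C:1 H:1 O:2
Element totals:
  C: 7
  H: 2
  F: 3
  N: 1
  O: 3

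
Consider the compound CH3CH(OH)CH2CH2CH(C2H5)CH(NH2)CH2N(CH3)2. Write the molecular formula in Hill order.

C11H26N2O

Atom tally by fragment:
  CH3 → C:1 H:3
  CH(OH) → C:1 H:2 O:1
  CH2 → C:1 H:2
  CH2 → C:1 H:2
  CH(C2H5) → C:3 H:6
  CH(NH2) → C:1 H:3 N:1
  CH2N(CH3)2 → C:3 H:8 N:1
Element totals:
  C: 11
  H: 26
  N: 2
  O: 1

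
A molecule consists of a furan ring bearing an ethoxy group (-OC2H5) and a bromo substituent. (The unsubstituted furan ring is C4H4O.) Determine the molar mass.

Atom tally by fragment:
  furan ring core → C:4 H:4 O:1
  (− 2 ring H displaced by substituents)
  + OC2H5 → C:2 H:5 O:1
  + Br → Br:1
Element totals:
  C: 6
  H: 7
  Br: 1
  O: 2
Molecular formula: C6H7BrO2.
  M = 6(12.011) + 7(1.008) + 79.904 + 2(15.999)
    = 72.066 + 7.056 + 79.904 + 31.998 = 191.024

191.02 g/mol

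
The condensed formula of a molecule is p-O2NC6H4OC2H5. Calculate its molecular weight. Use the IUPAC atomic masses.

Atom tally by fragment:
  benzene ring core → C:6 H:6
  (− 2 ring H displaced by substituents)
  + NO2 → N:1 O:2
  + OC2H5 → C:2 H:5 O:1
Element totals:
  C: 8
  H: 9
  N: 1
  O: 3
Molecular formula: C8H9NO3.
  M = 8(12.011) + 9(1.008) + 14.007 + 3(15.999)
    = 96.088 + 9.072 + 14.007 + 47.997 = 167.164

167.16 g/mol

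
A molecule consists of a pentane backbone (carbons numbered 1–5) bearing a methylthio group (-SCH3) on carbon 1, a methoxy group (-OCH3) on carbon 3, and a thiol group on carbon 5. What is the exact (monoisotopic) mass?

180.0643

Atom tally by fragment:
  CH3SCH2 → C:2 H:5 S:1
  CH2 → C:1 H:2
  CH(OCH3) → C:2 H:4 O:1
  CH2 → C:1 H:2
  CH2SH → C:1 H:3 S:1
Element totals:
  C: 7
  H: 16
  O: 1
  S: 2
Molecular formula: C7H16OS2.
  M = 7(12.0) + 16(1.007825) + 15.994915 + 2(31.972071)
    = 84.000000 + 16.125200 + 15.994915 + 63.944142 = 180.064257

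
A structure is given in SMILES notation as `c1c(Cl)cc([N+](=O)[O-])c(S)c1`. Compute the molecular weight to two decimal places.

189.61 g/mol

Atom tally by fragment:
  benzene ring core → C:6 H:6
  (− 3 ring H displaced by substituents)
  + Cl → Cl:1
  + NO2 → N:1 O:2
  + SH → S:1 H:1
Element totals:
  C: 6
  H: 4
  Cl: 1
  N: 1
  O: 2
  S: 1
Molecular formula: C6H4ClNO2S.
  M = 6(12.011) + 4(1.008) + 35.45 + 14.007 + 2(15.999) + 32.06
    = 72.066 + 4.032 + 35.450 + 14.007 + 31.998 + 32.060 = 189.613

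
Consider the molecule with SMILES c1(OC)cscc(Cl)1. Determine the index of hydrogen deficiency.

3

Atom tally by fragment:
  thiophene ring core → C:4 H:4 S:1
  (− 2 ring H displaced by substituents)
  + OCH3 → C:1 H:3 O:1
  + Cl → Cl:1
Element totals:
  C: 5
  H: 5
  Cl: 1
  O: 1
  S: 1
Molecular formula: C5H5ClOS.
DoU = (2C + 2 + N − H − X) / 2 = (2·5 + 2 + 0 − 5 − 1) / 2 = 3.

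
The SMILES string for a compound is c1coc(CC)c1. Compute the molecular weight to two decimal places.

Atom tally by fragment:
  furan ring core → C:4 H:4 O:1
  (− 1 ring H displaced by substituents)
  + C2H5 → C:2 H:5
Element totals:
  C: 6
  H: 8
  O: 1
Molecular formula: C6H8O.
  M = 6(12.011) + 8(1.008) + 15.999
    = 72.066 + 8.064 + 15.999 = 96.129

96.13 g/mol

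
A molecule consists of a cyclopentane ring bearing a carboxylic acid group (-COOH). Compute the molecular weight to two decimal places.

Atom tally by fragment:
  cyclopentane ring core → C:5 H:10
  (− 1 ring H displaced by substituents)
  + COOH → C:1 H:1 O:2
Element totals:
  C: 6
  H: 10
  O: 2
Molecular formula: C6H10O2.
  M = 6(12.011) + 10(1.008) + 2(15.999)
    = 72.066 + 10.080 + 31.998 = 114.144

114.14 g/mol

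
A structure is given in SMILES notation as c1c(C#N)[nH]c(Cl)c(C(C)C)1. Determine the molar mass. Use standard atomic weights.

168.62 g/mol

Atom tally by fragment:
  pyrrole ring core → C:4 H:5 N:1
  (− 3 ring H displaced by substituents)
  + CN → C:1 N:1
  + Cl → Cl:1
  + CH(CH3)2 → C:3 H:7
Element totals:
  C: 8
  H: 9
  Cl: 1
  N: 2
Molecular formula: C8H9ClN2.
  M = 8(12.011) + 9(1.008) + 35.45 + 2(14.007)
    = 96.088 + 9.072 + 35.450 + 28.014 = 168.624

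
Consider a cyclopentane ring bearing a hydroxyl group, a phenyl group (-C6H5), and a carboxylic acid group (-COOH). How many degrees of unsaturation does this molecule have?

6

Atom tally by fragment:
  cyclopentane ring core → C:5 H:10
  (− 3 ring H displaced by substituents)
  + OH → O:1 H:1
  + C6H5 → C:6 H:5
  + COOH → C:1 H:1 O:2
Element totals:
  C: 12
  H: 14
  O: 3
Molecular formula: C12H14O3.
DoU = (2C + 2 + N − H − X) / 2 = (2·12 + 2 + 0 − 14 − 0) / 2 = 6.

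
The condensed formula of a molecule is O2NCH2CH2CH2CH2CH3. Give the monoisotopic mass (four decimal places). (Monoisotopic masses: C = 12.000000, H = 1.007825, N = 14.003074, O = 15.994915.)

Atom tally by fragment:
  O2NCH2 → C:1 H:2 N:1 O:2
  CH2 → C:1 H:2
  CH2 → C:1 H:2
  CH2 → C:1 H:2
  CH3 → C:1 H:3
Element totals:
  C: 5
  H: 11
  N: 1
  O: 2
Molecular formula: C5H11NO2.
  M = 5(12.0) + 11(1.007825) + 14.003074 + 2(15.994915)
    = 60.000000 + 11.086075 + 14.003074 + 31.989830 = 117.078979

117.0790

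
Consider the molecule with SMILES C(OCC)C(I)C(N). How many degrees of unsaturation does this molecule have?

0

Atom tally by fragment:
  C2H5OCH2 → C:3 H:7 O:1
  CH(I) → C:1 H:1 I:1
  CH2NH2 → C:1 H:4 N:1
Element totals:
  C: 5
  H: 12
  I: 1
  N: 1
  O: 1
Molecular formula: C5H12INO.
DoU = (2C + 2 + N − H − X) / 2 = (2·5 + 2 + 1 − 12 − 1) / 2 = 0.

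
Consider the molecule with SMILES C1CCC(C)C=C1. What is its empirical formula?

C7H12

Atom tally by fragment:
  cyclohexene ring core → C:6 H:10
  (− 1 ring H displaced by substituents)
  + CH3 → C:1 H:3
Element totals:
  C: 7
  H: 12
Molecular formula: C7H12.
gcd of subscripts (7, 12) = 1, so the empirical formula equals the molecular formula.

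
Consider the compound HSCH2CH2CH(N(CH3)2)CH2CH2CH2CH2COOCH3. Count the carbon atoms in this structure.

Atom tally by fragment:
  HSCH2 → C:1 H:3 S:1
  CH2 → C:1 H:2
  CH(N(CH3)2) → C:3 H:7 N:1
  CH2 → C:1 H:2
  CH2 → C:1 H:2
  CH2 → C:1 H:2
  CH2COOCH3 → C:3 H:5 O:2
Element totals:
  C: 11
  H: 23
  N: 1
  O: 2
  S: 1

11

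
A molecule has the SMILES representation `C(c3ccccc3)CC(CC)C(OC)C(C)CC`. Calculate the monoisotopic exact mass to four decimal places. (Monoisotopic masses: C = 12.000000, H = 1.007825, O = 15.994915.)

Atom tally by fragment:
  C6H5CH2 → C:7 H:7
  CH2 → C:1 H:2
  CH(C2H5) → C:3 H:6
  CH(OCH3) → C:2 H:4 O:1
  CH(CH3) → C:2 H:4
  CH2 → C:1 H:2
  CH3 → C:1 H:3
Element totals:
  C: 17
  H: 28
  O: 1
Molecular formula: C17H28O.
  M = 17(12.0) + 28(1.007825) + 15.994915
    = 204.000000 + 28.219100 + 15.994915 = 248.214015

248.2140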